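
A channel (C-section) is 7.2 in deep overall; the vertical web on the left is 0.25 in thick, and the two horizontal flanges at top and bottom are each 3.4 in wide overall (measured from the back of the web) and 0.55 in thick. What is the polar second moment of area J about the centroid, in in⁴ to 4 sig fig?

Split into non-overlapping primitives; take the origin at the lower-left of the bounding box.
Web: 0.25 × 7.2, A = 1.8 in², y = 3.6 in, Ī = 7.776 in⁴.
Top flange (beyond web): 3.15 × 0.55, A = 1.7325 in², y = 6.925 in, Ī = 0.0436734 in⁴.
Bottom flange (beyond web): 3.15 × 0.55, A = 1.7325 in², y = 0.275 in, Ī = 0.0436734 in⁴.
By symmetry the centroid is at mid-height, ȳ = 3.6 in.
Transfer each piece to the centroidal x-axis using Ī + A·d² with d = y − 3.6:
  web: d = 0 in → contributes +7.776 in⁴
  top flange (beyond web): d = 3.325 in → contributes +19.1975 in⁴
  bottom flange (beyond web): d = -3.325 in → contributes +19.1975 in⁴
Total I = 46.1711 in⁴.
For the y-axis: x̄ = 1.2438 in.
Repeating about the centroidal y-axis gives I_y = 6.29804 in⁴.
Polar second moment: J = I_x + I_y = 52.4691 in⁴.

J ≈ 52.47 in⁴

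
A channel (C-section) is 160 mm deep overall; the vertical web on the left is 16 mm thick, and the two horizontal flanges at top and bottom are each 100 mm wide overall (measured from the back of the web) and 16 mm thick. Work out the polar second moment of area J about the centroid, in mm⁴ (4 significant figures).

J ≈ 2.437 × 10⁷ mm⁴

Break the section into simple shapes (no overlaps), measuring from the bottom-left corner of the bounding box.
Web: 16 × 160, A = 2 560 mm², y = 80 mm, Ī = 5 461 333 mm⁴.
Top flange (beyond web): 84 × 16, A = 1 344 mm², y = 152 mm, Ī = 28 672 mm⁴.
Bottom flange (beyond web): 84 × 16, A = 1 344 mm², y = 8 mm, Ī = 28 672 mm⁴.
By symmetry the centroid is at mid-height, ȳ = 80 mm.
Transfer each piece to the centroidal x-axis using Ī + A·d² with d = y − 80:
  web: d = 0 mm → contributes +5 461 333 mm⁴
  top flange (beyond web): d = 72 mm → contributes +6 995 968 mm⁴
  bottom flange (beyond web): d = -72 mm → contributes +6 995 968 mm⁴
Total I = 19 453 269 mm⁴.
For the y-axis: x̄ = 33.6098 mm.
Repeating about the centroidal y-axis gives I_y = 4 913 206 mm⁴.
Polar second moment: J = I_x + I_y = 24 366 475 mm⁴.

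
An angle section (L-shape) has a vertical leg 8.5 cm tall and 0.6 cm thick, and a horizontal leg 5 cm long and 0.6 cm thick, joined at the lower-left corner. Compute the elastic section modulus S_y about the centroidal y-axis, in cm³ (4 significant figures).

Split into non-overlapping primitives; take the origin at the lower-left of the bounding box.
Vertical leg: 0.6 × 8.5, A = 5.1 cm², x = 0.3 cm, Ī = 0.153 cm⁴.
Horizontal leg (remainder): 4.4 × 0.6, A = 2.64 cm², x = 2.8 cm, Ī = 4.2592 cm⁴.
Centroid: x̄ = ΣA·x / ΣA = 1.15271 cm.
Transfer each piece to the centroidal y-axis using Ī + A·d² with d = x − 1.15271:
  vertical leg: d = -0.852713 cm → contributes +3.86131 cm⁴
  horizontal leg (remainder): d = 1.64729 cm → contributes +11.423 cm⁴
Total I = 15.2843 cm⁴.
Extreme fibre distance c = 3.84729 cm; S = I/c = 3.97275 cm³.

S_y ≈ 3.973 cm³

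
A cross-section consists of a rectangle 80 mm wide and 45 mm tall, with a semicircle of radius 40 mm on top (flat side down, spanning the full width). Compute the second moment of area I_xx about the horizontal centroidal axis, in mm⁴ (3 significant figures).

Treat the section as a set of non-overlapping primitives; coordinates are from the bounding-box lower-left.
Rectangular body: 80 × 45, A = 3 600 mm², y = 22.5 mm, Ī = 607 500 mm⁴.
Semicircular cap: semicircle r = 40, A = 2513.3 mm², y = 61.977 mm, Ī = 280 978 mm⁴.
Centroid: ȳ = ΣA·y / ΣA = 38.729 mm.
Transfer each piece to the horizontal centroidal axis using Ī + A·d² with d = y − 38.729:
  rectangular body: d = -16.229 mm → contributes +1 555 727 mm⁴
  semicircular cap: d = 23.247 mm → contributes +1 639 213 mm⁴
Total I = 3 194 940 mm⁴.

I_xx ≈ 3.19 × 10⁶ mm⁴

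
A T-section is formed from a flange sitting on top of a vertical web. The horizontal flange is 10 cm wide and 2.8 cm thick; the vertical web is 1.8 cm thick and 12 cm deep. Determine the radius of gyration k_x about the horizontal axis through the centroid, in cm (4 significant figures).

k_x ≈ 4.365 cm

Decompose the section into non-overlapping parts with the origin at the bottom-left of its bounding rectangle.
Flange: 10 × 2.8, A = 28 cm², y = 13.4 cm, Ī = 18.2933 cm⁴.
Web: 1.8 × 12, A = 21.6 cm², y = 6 cm, Ī = 259.2 cm⁴.
Centroid: ȳ = ΣA·y / ΣA = 10.1774 cm.
Transfer each piece to the horizontal axis through the centroid using Ī + A·d² with d = y − 10.1774:
  flange: d = 3.22258 cm → contributes +309.074 cm⁴
  web: d = -4.17742 cm → contributes +636.138 cm⁴
Total I = 945.212 cm⁴.
Radius of gyration: k = √(I/A) = √(945.212 / 49.6) = 4.3654 cm.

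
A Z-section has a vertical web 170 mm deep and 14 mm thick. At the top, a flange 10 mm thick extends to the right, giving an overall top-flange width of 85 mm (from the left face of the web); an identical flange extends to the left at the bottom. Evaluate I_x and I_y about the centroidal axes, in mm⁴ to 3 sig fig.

I_x ≈ 1.48 × 10⁷ mm⁴, I_y ≈ 3.20 × 10⁶ mm⁴

Treat the section as a set of non-overlapping primitives; coordinates are from the bounding-box lower-left.
Web: 14 × 170, A = 2 380 mm², y = 85 mm, Ī = 5 731 833 mm⁴.
Top flange (beyond web): 71 × 10, A = 710 mm², y = 165 mm, Ī = 5916.7 mm⁴.
Bottom flange (beyond web): 71 × 10, A = 710 mm², y = 5 mm, Ī = 5916.7 mm⁴.
Centroid: ȳ = ΣA·y / ΣA = 85 mm.
Transfer each piece to the centroidal x-axis using Ī + A·d² with d = y − 85:
  web: d = 0 mm → contributes +5 731 833 mm⁴
  top flange (beyond web): d = 80 mm → contributes +4 549 917 mm⁴
  bottom flange (beyond web): d = -80 mm → contributes +4 549 917 mm⁴
Total I = 14 831 667 mm⁴.
For the y-axis: x̄ = 78 mm.
Repeating about the centroidal y-axis gives I_y = 3 200 267 mm⁴.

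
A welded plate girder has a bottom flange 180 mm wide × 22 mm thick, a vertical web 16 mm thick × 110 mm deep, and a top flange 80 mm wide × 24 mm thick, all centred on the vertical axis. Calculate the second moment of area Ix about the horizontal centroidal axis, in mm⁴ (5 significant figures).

Decompose the section into non-overlapping parts with the origin at the bottom-left of its bounding rectangle.
Bottom plate: 180 × 22, A = 3 960 mm², y = 11 mm, Ī = 159 720 mm⁴.
Web plate: 16 × 110, A = 1 760 mm², y = 77 mm, Ī = 1 774 667 mm⁴.
Top plate: 80 × 24, A = 1 920 mm², y = 144 mm, Ī = 92 160 mm⁴.
Centroid: ȳ = ΣA·y / ΣA = 59.62827 mm.
Transfer each piece to the horizontal centroidal axis using Ī + A·d² with d = y − 59.62827:
  bottom plate: d = -48.62827 mm → contributes +9 523 967 mm⁴
  web plate: d = 17.37173 mm → contributes +2 305 794 mm⁴
  top plate: d = 84.37173 mm → contributes +13 759 850 mm⁴
Total I = 25 589 611 mm⁴.

Ix ≈ 2.5590 × 10⁷ mm⁴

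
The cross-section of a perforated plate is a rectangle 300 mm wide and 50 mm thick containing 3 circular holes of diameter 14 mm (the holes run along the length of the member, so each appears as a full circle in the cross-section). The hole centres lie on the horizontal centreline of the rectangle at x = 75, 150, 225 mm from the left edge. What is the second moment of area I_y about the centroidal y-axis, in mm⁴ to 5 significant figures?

Break the section into simple shapes (no overlaps), measuring from the bottom-left corner of the bounding box.
Plate: 300 × 50, A = 15 000 mm², x = 150 mm, Ī = 112 500 000 mm⁴.
Hole 1 (subtracted): ⌀14, A = 153.938 mm², x = 75 mm, Ī = 1885.741 mm⁴.
Hole 2 (subtracted): ⌀14, A = 153.938 mm², x = 150 mm, Ī = 1885.741 mm⁴.
Hole 3 (subtracted): ⌀14, A = 153.938 mm², x = 225 mm, Ī = 1885.741 mm⁴.
By symmetry the centroid is at mid-width, x̄ = 150 mm.
Transfer each piece to the centroidal y-axis using Ī + A·d² with d = x − 150:
  plate: d = 0 mm → contributes +112 500 000 mm⁴
  hole 1: d = -75 mm → contributes −867787.2 mm⁴
  hole 2: d = 0 mm → contributes −1885.741 mm⁴
  hole 3: d = 75 mm → contributes −867787.2 mm⁴
Total I = 110 762 540 mm⁴.

I_y ≈ 1.1076 × 10⁸ mm⁴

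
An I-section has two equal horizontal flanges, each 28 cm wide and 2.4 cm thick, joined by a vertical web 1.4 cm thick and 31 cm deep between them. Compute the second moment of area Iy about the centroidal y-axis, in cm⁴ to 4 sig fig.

Iy ≈ 8788 cm⁴

Break the section into simple shapes (no overlaps), measuring from the bottom-left corner of the bounding box.
Bottom flange: 28 × 2.4, A = 67.2 cm², x = 14 cm, Ī = 4390.4 cm⁴.
Web: 1.4 × 31, A = 43.4 cm², x = 14 cm, Ī = 7.08867 cm⁴.
Top flange: 28 × 2.4, A = 67.2 cm², x = 14 cm, Ī = 4390.4 cm⁴.
By symmetry the centroid is at mid-width, x̄ = 14 cm.
All pieces are centred on the centroidal y-axis, so I = ΣĪ = 8787.89 cm⁴.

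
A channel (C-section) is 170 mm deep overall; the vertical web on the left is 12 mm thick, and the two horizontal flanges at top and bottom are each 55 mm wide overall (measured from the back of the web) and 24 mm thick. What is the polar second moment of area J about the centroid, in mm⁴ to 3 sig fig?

Split into non-overlapping primitives; take the origin at the lower-left of the bounding box.
Web: 12 × 170, A = 2 040 mm², y = 85 mm, Ī = 4 913 000 mm⁴.
Top flange (beyond web): 43 × 24, A = 1 032 mm², y = 158 mm, Ī = 49 536 mm⁴.
Bottom flange (beyond web): 43 × 24, A = 1 032 mm², y = 12 mm, Ī = 49 536 mm⁴.
By symmetry the centroid is at mid-height, ȳ = 85 mm.
Transfer each piece to the centroidal x-axis using Ī + A·d² with d = y − 85:
  web: d = 0 mm → contributes +4 913 000 mm⁴
  top flange (beyond web): d = 73 mm → contributes +5 549 064 mm⁴
  bottom flange (beyond web): d = -73 mm → contributes +5 549 064 mm⁴
Total I = 16 011 128 mm⁴.
For the y-axis: x̄ = 19.83 mm.
Repeating about the centroidal y-axis gives I_y = 1 118 394 mm⁴.
Polar second moment: J = I_x + I_y = 17 129 522 mm⁴.

J ≈ 1.71 × 10⁷ mm⁴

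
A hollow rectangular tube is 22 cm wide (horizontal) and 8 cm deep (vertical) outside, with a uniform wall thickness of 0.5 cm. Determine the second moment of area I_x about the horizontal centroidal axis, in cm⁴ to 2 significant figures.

I_x ≈ 340 cm⁴

Split into non-overlapping primitives; take the origin at the lower-left of the bounding box.
Outer rectangle: 22 × 8, A = 176 cm², y = 4 cm, Ī = 938.7 cm⁴.
Inner void (subtracted): 21 × 7, A = 147 cm², y = 4 cm, Ī = 600.3 cm⁴.
By symmetry the centroid is at mid-height, ȳ = 4 cm.
All pieces are centred on the horizontal centroidal axis, so I = ΣĪ (holes subtracted) = 338.4 cm⁴.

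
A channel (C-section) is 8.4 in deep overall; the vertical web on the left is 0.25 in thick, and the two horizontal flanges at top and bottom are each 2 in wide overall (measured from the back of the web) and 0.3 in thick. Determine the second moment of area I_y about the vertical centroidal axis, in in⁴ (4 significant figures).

I_y ≈ 0.9789 in⁴

Break the section into simple shapes (no overlaps), measuring from the bottom-left corner of the bounding box.
Web: 0.25 × 8.4, A = 2.1 in², x = 0.125 in, Ī = 0.0109375 in⁴.
Top flange (beyond web): 1.75 × 0.3, A = 0.525 in², x = 1.125 in, Ī = 0.133984 in⁴.
Bottom flange (beyond web): 1.75 × 0.3, A = 0.525 in², x = 1.125 in, Ī = 0.133984 in⁴.
Centroid: x̄ = ΣA·x / ΣA = 0.458333 in.
Transfer each piece to the vertical centroidal axis using Ī + A·d² with d = x − 0.458333:
  web: d = -0.333333 in → contributes +0.244271 in⁴
  top flange (beyond web): d = 0.666667 in → contributes +0.367318 in⁴
  bottom flange (beyond web): d = 0.666667 in → contributes +0.367318 in⁴
Total I = 0.978906 in⁴.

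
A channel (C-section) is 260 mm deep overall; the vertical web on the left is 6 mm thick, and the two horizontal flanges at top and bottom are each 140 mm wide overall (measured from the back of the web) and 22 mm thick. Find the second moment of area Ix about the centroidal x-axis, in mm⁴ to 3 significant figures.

Ix ≈ 9.25 × 10⁷ mm⁴

Split into non-overlapping primitives; take the origin at the lower-left of the bounding box.
Web: 6 × 260, A = 1 560 mm², y = 130 mm, Ī = 8 788 000 mm⁴.
Top flange (beyond web): 134 × 22, A = 2 948 mm², y = 249 mm, Ī = 118 903 mm⁴.
Bottom flange (beyond web): 134 × 22, A = 2 948 mm², y = 11 mm, Ī = 118 903 mm⁴.
By symmetry the centroid is at mid-height, ȳ = 130 mm.
Transfer each piece to the centroidal x-axis using Ī + A·d² with d = y − 130:
  web: d = 0 mm → contributes +8 788 000 mm⁴
  top flange (beyond web): d = 119 mm → contributes +41 865 531 mm⁴
  bottom flange (beyond web): d = -119 mm → contributes +41 865 531 mm⁴
Total I = 92 519 061 mm⁴.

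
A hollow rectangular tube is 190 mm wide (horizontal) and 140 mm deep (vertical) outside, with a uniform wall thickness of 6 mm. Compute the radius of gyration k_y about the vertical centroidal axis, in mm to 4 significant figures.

Split into non-overlapping primitives; take the origin at the lower-left of the bounding box.
Outer rectangle: 190 × 140, A = 26 600 mm², x = 95 mm, Ī = 80 021 667 mm⁴.
Inner void (subtracted): 178 × 128, A = 22 784 mm², x = 95 mm, Ī = 60 157 355 mm⁴.
By symmetry the centroid is at mid-width, x̄ = 95 mm.
All pieces are centred on the vertical centroidal axis, so I = ΣĪ (holes subtracted) = 19 864 312 mm⁴.
Radius of gyration: k = √(I/A) = √(19 864 312 / 3 816) = 72.1494 mm.

k_y ≈ 72.15 mm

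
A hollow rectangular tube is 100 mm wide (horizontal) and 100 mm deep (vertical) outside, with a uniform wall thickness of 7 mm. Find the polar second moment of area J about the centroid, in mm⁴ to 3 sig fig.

J ≈ 7.55 × 10⁶ mm⁴

Split into non-overlapping primitives; take the origin at the lower-left of the bounding box.
Outer rectangle: 100 × 100, A = 10 000 mm², y = 50 mm, Ī = 8 333 333 mm⁴.
Inner void (subtracted): 86 × 86, A = 7 396 mm², y = 50 mm, Ī = 4 558 401 mm⁴.
By symmetry the centroid is at mid-height, ȳ = 50 mm.
All pieces are centred on the centroidal x-axis, so I = ΣĪ (holes subtracted) = 3 774 932 mm⁴.
Repeating about the centroidal y-axis gives I_y = 3 774 932 mm⁴.
Polar second moment: J = I_x + I_y = 7 549 864 mm⁴.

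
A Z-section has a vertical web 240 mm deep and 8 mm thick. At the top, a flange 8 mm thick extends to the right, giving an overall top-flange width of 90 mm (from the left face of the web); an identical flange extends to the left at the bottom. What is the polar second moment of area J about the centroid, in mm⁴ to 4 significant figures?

J ≈ 3.028 × 10⁷ mm⁴

Decompose the section into non-overlapping parts with the origin at the bottom-left of its bounding rectangle.
Web: 8 × 240, A = 1 920 mm², y = 120 mm, Ī = 9 216 000 mm⁴.
Top flange (beyond web): 82 × 8, A = 656 mm², y = 236 mm, Ī = 3498.67 mm⁴.
Bottom flange (beyond web): 82 × 8, A = 656 mm², y = 4 mm, Ī = 3498.67 mm⁴.
Centroid: ȳ = ΣA·y / ΣA = 120 mm.
Transfer each piece to the centroidal x-axis using Ī + A·d² with d = y − 120:
  web: d = 0 mm → contributes +9 216 000 mm⁴
  top flange (beyond web): d = 116 mm → contributes +8 830 635 mm⁴
  bottom flange (beyond web): d = -116 mm → contributes +8 830 635 mm⁴
Total I = 26 877 269 mm⁴.
For the y-axis: x̄ = 86 mm.
Repeating about the centroidal y-axis gives I_y = 3 402 197 mm⁴.
Polar second moment: J = I_x + I_y = 30 279 467 mm⁴.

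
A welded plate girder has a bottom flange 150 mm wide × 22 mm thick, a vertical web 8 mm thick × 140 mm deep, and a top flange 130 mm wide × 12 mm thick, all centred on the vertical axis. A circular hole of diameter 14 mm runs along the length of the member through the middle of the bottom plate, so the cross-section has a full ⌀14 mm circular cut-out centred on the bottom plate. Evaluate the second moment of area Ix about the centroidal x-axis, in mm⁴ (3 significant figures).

Ix ≈ 2.84 × 10⁷ mm⁴

Decompose the section into non-overlapping parts with the origin at the bottom-left of its bounding rectangle.
Bottom plate: 150 × 22, A = 3 300 mm², y = 11 mm, Ī = 133 100 mm⁴.
Web plate: 8 × 140, A = 1 120 mm², y = 92 mm, Ī = 1 829 333 mm⁴.
Top plate: 130 × 12, A = 1 560 mm², y = 168 mm, Ī = 18 720 mm⁴.
Hole (subtracted): ⌀14, A = 153.94 mm², y = 11 mm, Ī = 1885.7 mm⁴.
Centroid: ȳ = ΣA·y / ΣA = 68.61 mm.
Transfer each piece to the centroidal x-axis using Ī + A·d² with d = y − 68.61:
  bottom plate: d = -57.61 mm → contributes +11 085 547 mm⁴
  web plate: d = 23.39 mm → contributes +2 442 071 mm⁴
  top plate: d = 99.39 mm → contributes +15 428 950 mm⁴
  hole: d = -57.61 mm → contributes −512 794 mm⁴
Total I = 28 443 774 mm⁴.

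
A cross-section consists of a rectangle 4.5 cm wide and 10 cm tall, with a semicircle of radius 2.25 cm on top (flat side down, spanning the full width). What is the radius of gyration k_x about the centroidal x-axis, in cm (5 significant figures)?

k_x ≈ 3.4148 cm

Break the section into simple shapes (no overlaps), measuring from the bottom-left corner of the bounding box.
Rectangular body: 4.5 × 10, A = 45 cm², y = 5 cm, Ī = 375 cm⁴.
Semicircular cap: semicircle r = 2.25, A = 7.952156 cm², y = 10.95493 cm, Ī = 2.812951 cm⁴.
Centroid: ȳ = ΣA·y / ΣA = 5.894289 cm.
Transfer each piece to the centroidal x-axis using Ī + A·d² with d = y − 5.894289:
  rectangular body: d = -0.894289 cm → contributes +410.9889 cm⁴
  semicircular cap: d = 5.060641 cm → contributes +206.4683 cm⁴
Total I = 617.4572 cm⁴.
Radius of gyration: k = √(I/A) = √(617.4572 / 52.95216) = 3.414771 cm.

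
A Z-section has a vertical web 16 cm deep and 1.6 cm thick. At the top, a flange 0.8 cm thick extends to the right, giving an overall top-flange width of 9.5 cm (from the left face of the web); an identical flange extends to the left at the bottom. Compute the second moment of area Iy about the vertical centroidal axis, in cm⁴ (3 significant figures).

Iy ≈ 356 cm⁴

Treat the section as a set of non-overlapping primitives; coordinates are from the bounding-box lower-left.
Web: 1.6 × 16, A = 25.6 cm², x = 8.7 cm, Ī = 5.4613 cm⁴.
Top flange (beyond web): 7.9 × 0.8, A = 6.32 cm², x = 13.45 cm, Ī = 32.869 cm⁴.
Bottom flange (beyond web): 7.9 × 0.8, A = 6.32 cm², x = 3.95 cm, Ī = 32.869 cm⁴.
Centroid: x̄ = ΣA·x / ΣA = 8.7 cm.
Transfer each piece to the vertical centroidal axis using Ī + A·d² with d = x − 8.7:
  web: d = 0 cm → contributes +5.4613 cm⁴
  top flange (beyond web): d = 4.75 cm → contributes +175.46 cm⁴
  bottom flange (beyond web): d = -4.75 cm → contributes +175.46 cm⁴
Total I = 356.39 cm⁴.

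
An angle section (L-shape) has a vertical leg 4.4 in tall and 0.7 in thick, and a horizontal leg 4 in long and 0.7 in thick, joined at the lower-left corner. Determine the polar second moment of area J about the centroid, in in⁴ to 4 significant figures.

J ≈ 17.08 in⁴

Treat the section as a set of non-overlapping primitives; coordinates are from the bounding-box lower-left.
Vertical leg: 0.7 × 4.4, A = 3.08 in², y = 2.2 in, Ī = 4.96907 in⁴.
Horizontal leg (remainder): 3.3 × 0.7, A = 2.31 in², y = 0.35 in, Ī = 0.094325 in⁴.
Centroid: ȳ = ΣA·y / ΣA = 1.40714 in.
Transfer each piece to the centroidal x-axis using Ī + A·d² with d = y − 1.40714:
  vertical leg: d = 0.792857 in → contributes +6.90522 in⁴
  horizontal leg (remainder): d = -1.05714 in → contributes +2.67587 in⁴
Total I = 9.58109 in⁴.
For the y-axis: x̄ = 1.20714 in.
Repeating about the centroidal y-axis gives I_y = 7.50209 in⁴.
Polar second moment: J = I_x + I_y = 17.0832 in⁴.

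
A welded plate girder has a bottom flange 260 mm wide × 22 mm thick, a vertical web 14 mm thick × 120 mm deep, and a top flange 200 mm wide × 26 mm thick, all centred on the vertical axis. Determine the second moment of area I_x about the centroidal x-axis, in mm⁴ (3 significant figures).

I_x ≈ 5.90 × 10⁷ mm⁴

Treat the section as a set of non-overlapping primitives; coordinates are from the bounding-box lower-left.
Bottom plate: 260 × 22, A = 5 720 mm², y = 11 mm, Ī = 230 707 mm⁴.
Web plate: 14 × 120, A = 1 680 mm², y = 82 mm, Ī = 2 016 000 mm⁴.
Top plate: 200 × 26, A = 5 200 mm², y = 155 mm, Ī = 292 933 mm⁴.
Centroid: ȳ = ΣA·y / ΣA = 79.895 mm.
Transfer each piece to the centroidal x-axis using Ī + A·d² with d = y − 79.895:
  bottom plate: d = -68.895 mm → contributes +27 380 995 mm⁴
  web plate: d = 2.1048 mm → contributes +2 023 442 mm⁴
  top plate: d = 75.105 mm → contributes +29 624 705 mm⁴
Total I = 59 029 142 mm⁴.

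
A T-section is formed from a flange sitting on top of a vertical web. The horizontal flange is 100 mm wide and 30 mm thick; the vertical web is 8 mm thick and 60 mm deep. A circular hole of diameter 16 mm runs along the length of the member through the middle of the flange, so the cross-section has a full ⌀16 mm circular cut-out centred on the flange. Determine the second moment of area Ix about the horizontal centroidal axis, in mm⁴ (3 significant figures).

Split into non-overlapping primitives; take the origin at the lower-left of the bounding box.
Flange: 100 × 30, A = 3 000 mm², y = 75 mm, Ī = 225 000 mm⁴.
Web: 8 × 60, A = 480 mm², y = 30 mm, Ī = 144 000 mm⁴.
Hole (subtracted): ⌀16, A = 201.06 mm², y = 75 mm, Ī = 3 217 mm⁴.
Centroid: ȳ = ΣA·y / ΣA = 68.413 mm.
Transfer each piece to the horizontal centroidal axis using Ī + A·d² with d = y − 68.413:
  flange: d = 6.5875 mm → contributes +355 185 mm⁴
  web: d = -38.413 mm → contributes +852 250 mm⁴
  hole: d = 6.5875 mm → contributes −11 942 mm⁴
Total I = 1 195 493 mm⁴.

Ix ≈ 1.20 × 10⁶ mm⁴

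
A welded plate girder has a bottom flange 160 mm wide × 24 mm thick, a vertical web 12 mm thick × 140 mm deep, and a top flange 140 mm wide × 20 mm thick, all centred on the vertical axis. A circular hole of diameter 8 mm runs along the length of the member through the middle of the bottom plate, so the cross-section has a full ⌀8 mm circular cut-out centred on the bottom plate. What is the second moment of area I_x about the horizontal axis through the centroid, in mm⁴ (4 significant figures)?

Split into non-overlapping primitives; take the origin at the lower-left of the bounding box.
Bottom plate: 160 × 24, A = 3 840 mm², y = 12 mm, Ī = 184 320 mm⁴.
Web plate: 12 × 140, A = 1 680 mm², y = 94 mm, Ī = 2 744 000 mm⁴.
Top plate: 140 × 20, A = 2 800 mm², y = 174 mm, Ī = 93333.3 mm⁴.
Hole (subtracted): ⌀8, A = 50.2655 mm², y = 12 mm, Ī = 201.062 mm⁴.
Centroid: ȳ = ΣA·y / ΣA = 83.5089 mm.
Transfer each piece to the horizontal axis through the centroid using Ī + A·d² with d = y − 83.5089:
  bottom plate: d = -71.5089 mm → contributes +19 820 273 mm⁴
  web plate: d = 10.4911 mm → contributes +2 928 905 mm⁴
  top plate: d = 90.4911 mm → contributes +23 021 500 mm⁴
  hole: d = -71.5089 mm → contributes −257 235 mm⁴
Total I = 45 513 442 mm⁴.

I_x ≈ 4.551 × 10⁷ mm⁴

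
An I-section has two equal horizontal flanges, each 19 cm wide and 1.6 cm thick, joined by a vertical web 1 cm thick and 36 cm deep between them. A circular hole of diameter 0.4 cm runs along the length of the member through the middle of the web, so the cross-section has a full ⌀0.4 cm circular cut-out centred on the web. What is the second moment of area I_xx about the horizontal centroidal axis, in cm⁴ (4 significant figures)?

Break the section into simple shapes (no overlaps), measuring from the bottom-left corner of the bounding box.
Bottom flange: 19 × 1.6, A = 30.4 cm², y = 0.8 cm, Ī = 6.48533 cm⁴.
Web: 1 × 36, A = 36 cm², y = 19.6 cm, Ī = 3 888 cm⁴.
Top flange: 19 × 1.6, A = 30.4 cm², y = 38.4 cm, Ī = 6.48533 cm⁴.
Hole (subtracted): ⌀0.4, A = 0.125664 cm², y = 19.6 cm, Ī = 0.00125664 cm⁴.
By symmetry the centroid is at mid-height, ȳ = 19.6 cm.
Transfer each piece to the horizontal centroidal axis using Ī + A·d² with d = y − 19.6:
  bottom flange: d = -18.8 cm → contributes +10751.1 cm⁴
  web: d = 0 cm → contributes +3 888 cm⁴
  top flange: d = 18.8 cm → contributes +10751.1 cm⁴
  hole: d = 0 cm → contributes −0.00125664 cm⁴
Total I = 25390.1 cm⁴.

I_xx ≈ 2.539 × 10⁴ cm⁴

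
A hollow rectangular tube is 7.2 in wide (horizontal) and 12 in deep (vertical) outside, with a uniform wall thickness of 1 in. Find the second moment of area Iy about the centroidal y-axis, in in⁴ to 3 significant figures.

Treat the section as a set of non-overlapping primitives; coordinates are from the bounding-box lower-left.
Outer rectangle: 7.2 × 12, A = 86.4 in², x = 3.6 in, Ī = 373.25 in⁴.
Inner void (subtracted): 5.2 × 10, A = 52 in², x = 3.6 in, Ī = 117.17 in⁴.
By symmetry the centroid is at mid-width, x̄ = 3.6 in.
All pieces are centred on the centroidal y-axis, so I = ΣĪ (holes subtracted) = 256.07 in⁴.

Iy ≈ 256 in⁴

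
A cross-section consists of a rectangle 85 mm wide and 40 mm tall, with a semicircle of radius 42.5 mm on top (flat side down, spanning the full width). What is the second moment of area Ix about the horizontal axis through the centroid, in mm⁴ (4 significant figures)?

Split into non-overlapping primitives; take the origin at the lower-left of the bounding box.
Rectangular body: 85 × 40, A = 3 400 mm², y = 20 mm, Ī = 453 333 mm⁴.
Semicircular cap: semicircle r = 42.5, A = 2837.25 mm², y = 58.0376 mm, Ī = 358 086 mm⁴.
Centroid: ȳ = ΣA·y / ΣA = 37.3028 mm.
Transfer each piece to the horizontal axis through the centroid using Ī + A·d² with d = y − 37.3028:
  rectangular body: d = -17.3028 mm → contributes +1 471 252 mm⁴
  semicircular cap: d = 20.7347 mm → contributes +1 577 903 mm⁴
Total I = 3 049 155 mm⁴.

Ix ≈ 3.049 × 10⁶ mm⁴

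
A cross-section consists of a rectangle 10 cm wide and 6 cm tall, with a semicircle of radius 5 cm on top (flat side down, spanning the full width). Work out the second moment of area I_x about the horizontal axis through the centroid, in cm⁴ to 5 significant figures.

I_x ≈ 871.31 cm⁴

Split into non-overlapping primitives; take the origin at the lower-left of the bounding box.
Rectangular body: 10 × 6, A = 60 cm², y = 3 cm, Ī = 180 cm⁴.
Semicircular cap: semicircle r = 5, A = 39.26991 cm², y = 8.122066 cm, Ī = 68.5981 cm⁴.
Centroid: ȳ = ΣA·y / ΣA = 5.026224 cm.
Transfer each piece to the horizontal axis through the centroid using Ī + A·d² with d = y − 5.026224:
  rectangular body: d = -2.026224 cm → contributes +426.335 cm⁴
  semicircular cap: d = 3.095842 cm → contributes +444.9702 cm⁴
Total I = 871.3052 cm⁴.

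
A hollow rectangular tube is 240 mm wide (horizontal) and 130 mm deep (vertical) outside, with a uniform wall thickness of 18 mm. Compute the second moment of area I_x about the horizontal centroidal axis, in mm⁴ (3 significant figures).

Break the section into simple shapes (no overlaps), measuring from the bottom-left corner of the bounding box.
Outer rectangle: 240 × 130, A = 31 200 mm², y = 65 mm, Ī = 43 940 000 mm⁴.
Inner void (subtracted): 204 × 94, A = 19 176 mm², y = 65 mm, Ī = 14 119 928 mm⁴.
By symmetry the centroid is at mid-height, ȳ = 65 mm.
All pieces are centred on the horizontal centroidal axis, so I = ΣĪ (holes subtracted) = 29 820 072 mm⁴.

I_x ≈ 2.98 × 10⁷ mm⁴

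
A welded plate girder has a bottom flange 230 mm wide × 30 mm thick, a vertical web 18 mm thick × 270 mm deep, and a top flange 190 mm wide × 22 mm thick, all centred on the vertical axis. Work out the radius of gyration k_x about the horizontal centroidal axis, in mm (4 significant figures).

k_x ≈ 128.5 mm

Treat the section as a set of non-overlapping primitives; coordinates are from the bounding-box lower-left.
Bottom plate: 230 × 30, A = 6 900 mm², y = 15 mm, Ī = 517 500 mm⁴.
Web plate: 18 × 270, A = 4 860 mm², y = 165 mm, Ī = 29 524 500 mm⁴.
Top plate: 190 × 22, A = 4 180 mm², y = 311 mm, Ī = 168 593 mm⁴.
Centroid: ȳ = ΣA·y / ΣA = 138.355 mm.
Transfer each piece to the horizontal centroidal axis using Ī + A·d² with d = y − 138.355:
  bottom plate: d = -123.355 mm → contributes +105 511 185 mm⁴
  web plate: d = 26.6449 mm → contributes +32 974 865 mm⁴
  top plate: d = 172.645 mm → contributes +124 758 793 mm⁴
Total I = 263 244 844 mm⁴.
Radius of gyration: k = √(I/A) = √(263 244 844 / 15 940) = 128.51 mm.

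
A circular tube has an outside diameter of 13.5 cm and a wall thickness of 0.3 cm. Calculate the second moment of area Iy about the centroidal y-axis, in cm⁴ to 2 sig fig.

Decompose the section into non-overlapping parts with the origin at the bottom-left of its bounding rectangle.
Outer circle: ⌀13.5, A = 143.1 cm², x = 6.75 cm, Ī = 1 630 cm⁴.
Bore (subtracted): ⌀12.9, A = 130.7 cm², x = 6.75 cm, Ī = 1 359 cm⁴.
By symmetry the centroid is at mid-width, x̄ = 6.75 cm.
All pieces are centred on the centroidal y-axis, so I = ΣĪ (holes subtracted) = 271.1 cm⁴.

Iy ≈ 270 cm⁴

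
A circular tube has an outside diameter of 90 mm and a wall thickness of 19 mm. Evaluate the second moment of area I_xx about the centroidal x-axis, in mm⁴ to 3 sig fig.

Treat the section as a set of non-overlapping primitives; coordinates are from the bounding-box lower-left.
Outer circle: ⌀90, A = 6361.7 mm², y = 45 mm, Ī = 3 220 623 mm⁴.
Bore (subtracted): ⌀52, A = 2123.7 mm², y = 45 mm, Ī = 358 908 mm⁴.
By symmetry the centroid is at mid-height, ȳ = 45 mm.
All pieces are centred on the centroidal x-axis, so I = ΣĪ (holes subtracted) = 2 861 715 mm⁴.

I_xx ≈ 2.86 × 10⁶ mm⁴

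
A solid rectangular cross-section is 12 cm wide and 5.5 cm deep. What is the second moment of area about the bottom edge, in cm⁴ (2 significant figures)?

I_base ≈ 670 cm⁴

The section: 12 × 5.5, A = 66 cm², y = 2.75 cm, Ī = 166.4 cm⁴.
Transfer it to the base of the section using Ī + A·d² with d = y − 0:
  the section: d = 2.75 cm → contributes +665.5 cm⁴
Total I = 665.5 cm⁴.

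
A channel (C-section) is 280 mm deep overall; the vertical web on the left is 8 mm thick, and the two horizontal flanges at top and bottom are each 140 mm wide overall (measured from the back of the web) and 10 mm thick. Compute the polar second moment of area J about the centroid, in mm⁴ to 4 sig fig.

Treat the section as a set of non-overlapping primitives; coordinates are from the bounding-box lower-left.
Web: 8 × 280, A = 2 240 mm², y = 140 mm, Ī = 14 634 667 mm⁴.
Top flange (beyond web): 132 × 10, A = 1 320 mm², y = 275 mm, Ī = 11 000 mm⁴.
Bottom flange (beyond web): 132 × 10, A = 1 320 mm², y = 5 mm, Ī = 11 000 mm⁴.
By symmetry the centroid is at mid-height, ȳ = 140 mm.
Transfer each piece to the centroidal x-axis using Ī + A·d² with d = y − 140:
  web: d = 0 mm → contributes +14 634 667 mm⁴
  top flange (beyond web): d = 135 mm → contributes +24 068 000 mm⁴
  bottom flange (beyond web): d = -135 mm → contributes +24 068 000 mm⁴
Total I = 62 770 667 mm⁴.
For the y-axis: x̄ = 41.8689 mm.
Repeating about the centroidal y-axis gives I_y = 9 783 063 mm⁴.
Polar second moment: J = I_x + I_y = 72 553 729 mm⁴.

J ≈ 7.255 × 10⁷ mm⁴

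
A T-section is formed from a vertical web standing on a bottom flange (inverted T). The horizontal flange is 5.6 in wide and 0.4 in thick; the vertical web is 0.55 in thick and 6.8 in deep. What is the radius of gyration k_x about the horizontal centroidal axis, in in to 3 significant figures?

k_x ≈ 2.33 in

Break the section into simple shapes (no overlaps), measuring from the bottom-left corner of the bounding box.
Flange: 5.6 × 0.4, A = 2.24 in², y = 0.2 in, Ī = 0.029867 in⁴.
Web: 0.55 × 6.8, A = 3.74 in², y = 3.8 in, Ī = 14.411 in⁴.
Centroid: ȳ = ΣA·y / ΣA = 2.4515 in.
Transfer each piece to the horizontal centroidal axis using Ī + A·d² with d = y − 2.4515:
  flange: d = -2.2515 in → contributes +11.385 in⁴
  web: d = 1.3485 in → contributes +21.212 in⁴
Total I = 32.597 in⁴.
Radius of gyration: k = √(I/A) = √(32.597 / 5.98) = 2.3348 in.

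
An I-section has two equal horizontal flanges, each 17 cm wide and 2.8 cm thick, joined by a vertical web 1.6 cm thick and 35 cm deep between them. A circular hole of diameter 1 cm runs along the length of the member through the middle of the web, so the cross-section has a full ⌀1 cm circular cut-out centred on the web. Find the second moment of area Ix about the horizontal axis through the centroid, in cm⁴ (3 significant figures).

Decompose the section into non-overlapping parts with the origin at the bottom-left of its bounding rectangle.
Bottom flange: 17 × 2.8, A = 47.6 cm², y = 1.4 cm, Ī = 31.099 cm⁴.
Web: 1.6 × 35, A = 56 cm², y = 20.3 cm, Ī = 5716.7 cm⁴.
Top flange: 17 × 2.8, A = 47.6 cm², y = 39.2 cm, Ī = 31.099 cm⁴.
Hole (subtracted): ⌀1, A = 0.7854 cm², y = 20.3 cm, Ī = 0.049087 cm⁴.
By symmetry the centroid is at mid-height, ȳ = 20.3 cm.
Transfer each piece to the horizontal axis through the centroid using Ī + A·d² with d = y − 20.3:
  bottom flange: d = -18.9 cm → contributes +17 034 cm⁴
  web: d = 0 cm → contributes +5716.7 cm⁴
  top flange: d = 18.9 cm → contributes +17 034 cm⁴
  hole: d = 0 cm → contributes −0.049087 cm⁴
Total I = 39 785 cm⁴.

Ix ≈ 3.98 × 10⁴ cm⁴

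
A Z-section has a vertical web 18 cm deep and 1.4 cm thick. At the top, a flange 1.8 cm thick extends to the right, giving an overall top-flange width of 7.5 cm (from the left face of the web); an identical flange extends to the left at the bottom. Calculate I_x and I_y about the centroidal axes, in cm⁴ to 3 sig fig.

I_x ≈ 2130 cm⁴, I_y ≈ 381 cm⁴

Decompose the section into non-overlapping parts with the origin at the bottom-left of its bounding rectangle.
Web: 1.4 × 18, A = 25.2 cm², y = 9 cm, Ī = 680.4 cm⁴.
Top flange (beyond web): 6.1 × 1.8, A = 10.98 cm², y = 17.1 cm, Ī = 2.9646 cm⁴.
Bottom flange (beyond web): 6.1 × 1.8, A = 10.98 cm², y = 0.9 cm, Ī = 2.9646 cm⁴.
Centroid: ȳ = ΣA·y / ΣA = 9 cm.
Transfer each piece to the centroidal x-axis using Ī + A·d² with d = y − 9:
  web: d = 0 cm → contributes +680.4 cm⁴
  top flange (beyond web): d = 8.1 cm → contributes +723.36 cm⁴
  bottom flange (beyond web): d = -8.1 cm → contributes +723.36 cm⁴
Total I = 2127.1 cm⁴.
For the y-axis: x̄ = 6.8 cm.
Repeating about the centroidal y-axis gives I_y = 381.02 cm⁴.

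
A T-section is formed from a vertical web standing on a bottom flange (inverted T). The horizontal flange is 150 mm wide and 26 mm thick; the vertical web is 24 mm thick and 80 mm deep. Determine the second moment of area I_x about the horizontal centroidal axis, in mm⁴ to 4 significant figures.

I_x ≈ 4.858 × 10⁶ mm⁴

Treat the section as a set of non-overlapping primitives; coordinates are from the bounding-box lower-left.
Flange: 150 × 26, A = 3 900 mm², y = 13 mm, Ī = 219 700 mm⁴.
Web: 24 × 80, A = 1 920 mm², y = 66 mm, Ī = 1 024 000 mm⁴.
Centroid: ȳ = ΣA·y / ΣA = 30.4845 mm.
Transfer each piece to the horizontal centroidal axis using Ī + A·d² with d = y − 30.4845:
  flange: d = -17.4845 mm → contributes +1 411 965 mm⁴
  web: d = 35.5155 mm → contributes +3 445 789 mm⁴
Total I = 4 857 754 mm⁴.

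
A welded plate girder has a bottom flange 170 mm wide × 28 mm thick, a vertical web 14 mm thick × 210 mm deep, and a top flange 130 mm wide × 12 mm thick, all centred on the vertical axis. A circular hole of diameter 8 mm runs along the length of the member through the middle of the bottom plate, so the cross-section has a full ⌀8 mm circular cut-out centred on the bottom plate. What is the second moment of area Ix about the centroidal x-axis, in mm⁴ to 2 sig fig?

Ix ≈ 8.1 × 10⁷ mm⁴

Break the section into simple shapes (no overlaps), measuring from the bottom-left corner of the bounding box.
Bottom plate: 170 × 28, A = 4 760 mm², y = 14 mm, Ī = 310 987 mm⁴.
Web plate: 14 × 210, A = 2 940 mm², y = 133 mm, Ī = 10 804 500 mm⁴.
Top plate: 130 × 12, A = 1 560 mm², y = 244 mm, Ī = 18 720 mm⁴.
Hole (subtracted): ⌀8, A = 50.27 mm², y = 14 mm, Ī = 201.1 mm⁴.
Centroid: ȳ = ΣA·y / ΣA = 90.95 mm.
Transfer each piece to the centroidal x-axis using Ī + A·d² with d = y − 90.95:
  bottom plate: d = -76.95 mm → contributes +28 494 074 mm⁴
  web plate: d = 42.05 mm → contributes +16 003 796 mm⁴
  top plate: d = 153.1 mm → contributes +36 562 139 mm⁴
  hole: d = -76.95 mm → contributes −297 814 mm⁴
Total I = 80 762 196 mm⁴.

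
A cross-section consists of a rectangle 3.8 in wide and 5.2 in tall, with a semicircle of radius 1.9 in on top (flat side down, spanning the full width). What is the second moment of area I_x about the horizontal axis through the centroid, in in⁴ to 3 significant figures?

Break the section into simple shapes (no overlaps), measuring from the bottom-left corner of the bounding box.
Rectangular body: 3.8 × 5.2, A = 19.76 in², y = 2.6 in, Ī = 44.526 in⁴.
Semicircular cap: semicircle r = 1.9, A = 5.6706 in², y = 6.0064 in, Ī = 1.4304 in⁴.
Centroid: ȳ = ΣA·y / ΣA = 3.3596 in.
Transfer each piece to the horizontal axis through the centroid using Ī + A·d² with d = y − 3.3596:
  rectangular body: d = -0.75956 in → contributes +55.926 in⁴
  semicircular cap: d = 2.6468 in → contributes +41.156 in⁴
Total I = 97.083 in⁴.

I_x ≈ 97.1 in⁴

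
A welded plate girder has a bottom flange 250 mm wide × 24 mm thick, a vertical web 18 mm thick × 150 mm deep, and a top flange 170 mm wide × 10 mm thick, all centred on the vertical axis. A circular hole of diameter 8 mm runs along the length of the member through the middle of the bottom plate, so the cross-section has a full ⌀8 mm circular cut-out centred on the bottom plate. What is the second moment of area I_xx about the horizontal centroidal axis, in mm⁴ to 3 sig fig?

I_xx ≈ 4.72 × 10⁷ mm⁴

Split into non-overlapping primitives; take the origin at the lower-left of the bounding box.
Bottom plate: 250 × 24, A = 6 000 mm², y = 12 mm, Ī = 288 000 mm⁴.
Web plate: 18 × 150, A = 2 700 mm², y = 99 mm, Ī = 5 062 500 mm⁴.
Top plate: 170 × 10, A = 1 700 mm², y = 179 mm, Ī = 14 167 mm⁴.
Hole (subtracted): ⌀8, A = 50.265 mm², y = 12 mm, Ī = 201.06 mm⁴.
Centroid: ȳ = ΣA·y / ΣA = 62.127 mm.
Transfer each piece to the horizontal centroidal axis using Ī + A·d² with d = y − 62.127:
  bottom plate: d = -50.127 mm → contributes +15 364 230 mm⁴
  web plate: d = 36.873 mm → contributes +8 733 491 mm⁴
  top plate: d = 116.87 mm → contributes +23 235 017 mm⁴
  hole: d = -50.127 mm → contributes −126 503 mm⁴
Total I = 47 206 235 mm⁴.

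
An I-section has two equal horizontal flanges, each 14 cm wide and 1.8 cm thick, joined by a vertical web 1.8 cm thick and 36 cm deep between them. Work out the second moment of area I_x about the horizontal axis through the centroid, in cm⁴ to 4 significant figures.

I_x ≈ 2.502 × 10⁴ cm⁴

Break the section into simple shapes (no overlaps), measuring from the bottom-left corner of the bounding box.
Bottom flange: 14 × 1.8, A = 25.2 cm², y = 0.9 cm, Ī = 6.804 cm⁴.
Web: 1.8 × 36, A = 64.8 cm², y = 19.8 cm, Ī = 6998.4 cm⁴.
Top flange: 14 × 1.8, A = 25.2 cm², y = 38.7 cm, Ī = 6.804 cm⁴.
By symmetry the centroid is at mid-height, ȳ = 19.8 cm.
Transfer each piece to the horizontal axis through the centroid using Ī + A·d² with d = y − 19.8:
  bottom flange: d = -18.9 cm → contributes +9008.5 cm⁴
  web: d = 0 cm → contributes +6998.4 cm⁴
  top flange: d = 18.9 cm → contributes +9008.5 cm⁴
Total I = 25015.4 cm⁴.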